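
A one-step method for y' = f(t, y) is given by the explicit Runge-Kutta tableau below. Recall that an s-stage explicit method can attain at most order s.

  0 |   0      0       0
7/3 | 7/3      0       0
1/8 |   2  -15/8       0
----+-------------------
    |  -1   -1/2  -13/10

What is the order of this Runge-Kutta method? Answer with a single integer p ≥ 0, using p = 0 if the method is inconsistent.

b = (-1, -1/2, -13/10)
c = (0, 7/3, 1/8)
Ac = (0, 0, -35/8)
Σ b_i: (-1)·1 + (-1/2)·1 + (-13/10)·1 = -14/5 ≠ 1 ⇒ order 0.

0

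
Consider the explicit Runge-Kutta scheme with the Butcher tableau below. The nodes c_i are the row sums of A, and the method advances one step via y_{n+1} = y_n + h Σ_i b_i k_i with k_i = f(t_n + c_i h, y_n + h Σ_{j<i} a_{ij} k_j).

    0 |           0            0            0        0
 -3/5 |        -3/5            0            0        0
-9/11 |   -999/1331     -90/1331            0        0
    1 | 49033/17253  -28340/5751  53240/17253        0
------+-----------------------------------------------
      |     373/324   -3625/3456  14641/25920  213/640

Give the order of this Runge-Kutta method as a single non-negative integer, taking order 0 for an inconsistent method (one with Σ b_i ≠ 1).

b = (373/324, -3625/3456, 14641/25920, 213/640)
c = (0, -3/5, -9/11, 1)
Ac = (0, 0, 54/1331, 92/213)
Σ b_i: 373/324·1 + (-3625/3456)·1 + 14641/25920·1 + 213/640·1 = 1 ✓
b·c: (-3625/3456)·(-3/5) + 14641/25920·(-9/11) + 213/640·1 = 1/2 ✓
b·c²: (-3625/3456)·9/25 + 14641/25920·81/121 + 213/640·1 = 1/3 ✓
b·Ac: 14641/25920·54/1331 + 213/640·92/213 = 1/6 ✓
b·c³: (-3625/3456)·(-27/125) + 14641/25920·(-729/1331) + 213/640·1 = 1/4 ✓
b·(c∘Ac): 14641/25920·(-486/14641) + 213/640·92/213 = 1/8 ✓
b·Ac²: 14641/25920·(-162/6655) + 213/640·932/3195 = 1/12 ✓
b·A²c: 213/640·80/639 = 1/24 ✓; 4 stages ⇒ order 4.

4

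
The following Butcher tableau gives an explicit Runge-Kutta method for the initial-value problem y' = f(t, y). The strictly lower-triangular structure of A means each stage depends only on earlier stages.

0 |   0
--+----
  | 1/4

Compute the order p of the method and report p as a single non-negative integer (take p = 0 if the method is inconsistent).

b = (1/4)
c = (0)
Σ b_i: 1/4·1 = 1/4 ≠ 1 ⇒ order 0.

0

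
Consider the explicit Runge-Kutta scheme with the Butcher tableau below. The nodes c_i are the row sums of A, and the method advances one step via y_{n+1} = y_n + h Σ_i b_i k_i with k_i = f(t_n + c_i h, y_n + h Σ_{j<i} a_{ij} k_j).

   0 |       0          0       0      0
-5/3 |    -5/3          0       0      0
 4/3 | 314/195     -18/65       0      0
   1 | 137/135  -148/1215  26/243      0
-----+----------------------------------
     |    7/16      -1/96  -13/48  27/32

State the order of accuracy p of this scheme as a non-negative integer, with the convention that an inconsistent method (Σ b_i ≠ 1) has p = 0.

4

b = (7/16, -1/96, -13/48, 27/32)
c = (0, -5/3, 4/3, 1)
Ac = (0, 0, 6/13, 28/81)
Σ b_i: 7/16·1 + (-1/96)·1 + (-13/48)·1 + 27/32·1 = 1 ✓
b·c: (-1/96)·(-5/3) + (-13/48)·4/3 + 27/32·1 = 1/2 ✓
b·c²: (-1/96)·25/9 + (-13/48)·16/9 + 27/32·1 = 1/3 ✓
b·Ac: (-13/48)·6/13 + 27/32·28/81 = 1/6 ✓
b·c³: (-1/96)·(-125/27) + (-13/48)·64/27 + 27/32·1 = 1/4 ✓
b·(c∘Ac): (-13/48)·8/13 + 27/32·28/81 = 1/8 ✓
b·Ac²: (-13/48)·(-10/13) + 27/32·(-4/27) = 1/12 ✓
b·A²c: 27/32·4/81 = 1/24 ✓; 4 stages ⇒ order 4.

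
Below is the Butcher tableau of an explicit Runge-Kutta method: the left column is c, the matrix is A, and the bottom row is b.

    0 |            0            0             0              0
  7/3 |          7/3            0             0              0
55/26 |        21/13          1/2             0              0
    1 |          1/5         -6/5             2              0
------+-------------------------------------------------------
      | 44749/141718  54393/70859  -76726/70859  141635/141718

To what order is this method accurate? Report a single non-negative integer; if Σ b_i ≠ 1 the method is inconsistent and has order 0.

3

b = (44749/141718, 54393/70859, -76726/70859, 141635/141718)
c = (0, 7/3, 55/26, 1)
Ac = (0, 0, 7/6, 93/65)
Σ b_i: 44749/141718·1 + 54393/70859·1 + (-76726/70859)·1 + 141635/141718·1 = 1 ✓
b·c: 54393/70859·7/3 + (-76726/70859)·55/26 + 141635/141718·1 = 1/2 ✓
b·c²: 54393/70859·49/9 + (-76726/70859)·3025/676 + 141635/141718·1 = 1/3 ✓
b·Ac: (-76726/70859)·7/6 + 141635/141718·93/65 = 1/6 ✓
b·c³: 54393/70859·343/27 + (-76726/70859)·166375/17576 + 141635/141718·1 = 16622981/33162012 ≠ 1/4 ⇒ order 3.
b·(c∘Ac): (-76726/70859)·385/156 + 141635/141718·93/65 = -264097/212577 ≠ 1/8
b·Ac²: (-76726/70859)·49/18 + 141635/141718·12251/5070 = -17664137/33162012 ≠ 1/12
b·A²c: 141635/141718·7/3 = 991445/425154 ≠ 1/24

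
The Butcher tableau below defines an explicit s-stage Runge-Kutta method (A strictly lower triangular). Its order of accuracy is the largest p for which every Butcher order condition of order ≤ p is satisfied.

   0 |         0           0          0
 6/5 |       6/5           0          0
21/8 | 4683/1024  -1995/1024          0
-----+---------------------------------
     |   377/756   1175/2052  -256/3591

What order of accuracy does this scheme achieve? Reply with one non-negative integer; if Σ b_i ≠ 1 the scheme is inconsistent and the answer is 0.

b = (377/756, 1175/2052, -256/3591)
c = (0, 6/5, 21/8)
Ac = (0, 0, -1197/512)
Σ b_i: 377/756·1 + 1175/2052·1 + (-256/3591)·1 = 1 ✓
b·c: 1175/2052·6/5 + (-256/3591)·21/8 = 1/2 ✓
b·c²: 1175/2052·36/25 + (-256/3591)·441/64 = 1/3 ✓
b·Ac: (-256/3591)·(-1197/512) = 1/6 ✓; 3 stages ⇒ order 3.

3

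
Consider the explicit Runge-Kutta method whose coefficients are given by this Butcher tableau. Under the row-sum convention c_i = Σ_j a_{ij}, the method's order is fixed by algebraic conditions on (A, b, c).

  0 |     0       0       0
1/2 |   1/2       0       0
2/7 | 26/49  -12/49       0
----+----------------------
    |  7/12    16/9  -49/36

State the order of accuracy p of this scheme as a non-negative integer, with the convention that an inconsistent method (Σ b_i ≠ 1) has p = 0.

b = (7/12, 16/9, -49/36)
c = (0, 1/2, 2/7)
Ac = (0, 0, -6/49)
Σ b_i: 7/12·1 + 16/9·1 + (-49/36)·1 = 1 ✓
b·c: 16/9·1/2 + (-49/36)·2/7 = 1/2 ✓
b·c²: 16/9·1/4 + (-49/36)·4/49 = 1/3 ✓
b·Ac: (-49/36)·(-6/49) = 1/6 ✓; 3 stages ⇒ order 3.

3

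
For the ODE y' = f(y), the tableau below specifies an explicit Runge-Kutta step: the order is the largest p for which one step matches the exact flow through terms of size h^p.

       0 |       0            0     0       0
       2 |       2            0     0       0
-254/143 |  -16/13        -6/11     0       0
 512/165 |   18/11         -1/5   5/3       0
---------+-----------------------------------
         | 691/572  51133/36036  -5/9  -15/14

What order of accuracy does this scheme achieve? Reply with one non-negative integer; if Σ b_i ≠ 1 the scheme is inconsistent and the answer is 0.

b = (691/572, 51133/36036, -5/9, -15/14)
c = (0, 2, -254/143, 512/165)
Ac = (0, 0, -12/11, -7208/2145)
Σ b_i: 691/572·1 + 51133/36036·1 + (-5/9)·1 + (-15/14)·1 = 1 ✓
b·c: 51133/36036·2 + (-5/9)·(-254/143) + (-15/14)·512/165 = 1/2 ✓
b·c²: 51133/36036·4 + (-5/9)·64516/20449 + (-15/14)·262144/27225 = -1961129/306735 ≠ 1/3 ⇒ order 2.
b·Ac: (-5/9)·(-12/11) + (-15/14)·(-7208/2145) = 12632/3003 ≠ 1/6

2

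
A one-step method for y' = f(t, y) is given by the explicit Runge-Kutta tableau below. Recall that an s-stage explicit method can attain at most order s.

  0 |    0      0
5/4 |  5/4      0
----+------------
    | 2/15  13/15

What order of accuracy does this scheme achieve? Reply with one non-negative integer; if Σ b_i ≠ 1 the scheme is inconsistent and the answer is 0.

1

b = (2/15, 13/15)
c = (0, 5/4)
Σ b_i: 2/15·1 + 13/15·1 = 1 ✓
b·c: 13/15·5/4 = 13/12 ≠ 1/2 ⇒ order 1.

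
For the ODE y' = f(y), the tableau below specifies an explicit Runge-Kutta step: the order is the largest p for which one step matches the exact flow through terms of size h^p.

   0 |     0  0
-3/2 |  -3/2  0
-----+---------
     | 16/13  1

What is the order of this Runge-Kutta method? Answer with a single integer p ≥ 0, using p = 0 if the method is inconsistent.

0

b = (16/13, 1)
c = (0, -3/2)
Σ b_i: 16/13·1 + 1·1 = 29/13 ≠ 1 ⇒ order 0.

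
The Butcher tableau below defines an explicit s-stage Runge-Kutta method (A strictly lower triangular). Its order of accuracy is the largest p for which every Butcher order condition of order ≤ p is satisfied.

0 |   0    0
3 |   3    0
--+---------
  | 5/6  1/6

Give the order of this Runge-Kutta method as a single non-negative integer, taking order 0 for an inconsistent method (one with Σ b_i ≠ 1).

2

b = (5/6, 1/6)
c = (0, 3)
Σ b_i: 5/6·1 + 1/6·1 = 1 ✓
b·c: 1/6·3 = 1/2 ✓; 2 stages ⇒ order 2.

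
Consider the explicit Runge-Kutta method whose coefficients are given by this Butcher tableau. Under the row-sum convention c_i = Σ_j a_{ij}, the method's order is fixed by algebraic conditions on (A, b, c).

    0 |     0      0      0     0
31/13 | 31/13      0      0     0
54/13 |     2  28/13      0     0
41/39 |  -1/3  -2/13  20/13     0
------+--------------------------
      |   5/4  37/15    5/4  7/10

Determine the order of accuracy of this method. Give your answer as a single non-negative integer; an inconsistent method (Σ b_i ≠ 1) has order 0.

0

b = (5/4, 37/15, 5/4, 7/10)
c = (0, 31/13, 54/13, 41/39)
Ac = (0, 0, 868/169, 1018/169)
Σ b_i: 5/4·1 + 37/15·1 + 5/4·1 + 7/10·1 = 17/3 ≠ 1 ⇒ order 0.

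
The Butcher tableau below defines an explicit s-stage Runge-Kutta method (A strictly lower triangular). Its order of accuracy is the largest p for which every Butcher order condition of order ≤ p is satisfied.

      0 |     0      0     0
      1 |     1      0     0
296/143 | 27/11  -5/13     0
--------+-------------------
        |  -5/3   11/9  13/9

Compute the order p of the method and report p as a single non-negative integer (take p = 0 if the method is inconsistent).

1

b = (-5/3, 11/9, 13/9)
c = (0, 1, 296/143)
Ac = (0, 0, -5/13)
Σ b_i: (-5/3)·1 + 11/9·1 + 13/9·1 = 1 ✓
b·c: 11/9·1 + 13/9·296/143 = 139/33 ≠ 1/2 ⇒ order 1.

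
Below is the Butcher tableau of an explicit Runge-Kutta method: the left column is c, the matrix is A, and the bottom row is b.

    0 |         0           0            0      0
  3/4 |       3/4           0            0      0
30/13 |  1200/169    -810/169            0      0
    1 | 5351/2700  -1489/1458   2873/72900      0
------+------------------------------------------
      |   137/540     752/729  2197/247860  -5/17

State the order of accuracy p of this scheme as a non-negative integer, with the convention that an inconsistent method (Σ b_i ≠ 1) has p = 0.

b = (137/540, 752/729, 2197/247860, -5/17)
c = (0, 3/4, 30/13, 1)
Ac = (0, 0, -1215/338, -27/40)
Σ b_i: 137/540·1 + 752/729·1 + 2197/247860·1 + (-5/17)·1 = 1 ✓
b·c: 752/729·3/4 + 2197/247860·30/13 + (-5/17)·1 = 1/2 ✓
b·c²: 752/729·9/16 + 2197/247860·900/169 + (-5/17)·1 = 1/3 ✓
b·Ac: 2197/247860·(-1215/338) + (-5/17)·(-27/40) = 1/6 ✓
b·c³: 752/729·27/64 + 2197/247860·27000/2197 + (-5/17)·1 = 1/4 ✓
b·(c∘Ac): 2197/247860·(-18225/2197) + (-5/17)·(-27/40) = 1/8 ✓
b·Ac²: 2197/247860·(-3645/1352) + (-5/17)·(-35/96) = 1/12 ✓
b·A²c: (-5/17)·(-17/120) = 1/24 ✓; 4 stages ⇒ order 4.

4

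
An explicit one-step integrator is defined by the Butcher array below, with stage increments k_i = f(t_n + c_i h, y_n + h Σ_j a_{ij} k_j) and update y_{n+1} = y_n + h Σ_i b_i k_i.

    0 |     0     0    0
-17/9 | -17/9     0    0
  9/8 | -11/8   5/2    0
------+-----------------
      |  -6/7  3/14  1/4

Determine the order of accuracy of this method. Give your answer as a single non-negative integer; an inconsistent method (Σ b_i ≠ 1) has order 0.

0

b = (-6/7, 3/14, 1/4)
c = (0, -17/9, 9/8)
Ac = (0, 0, -85/18)
Σ b_i: (-6/7)·1 + 3/14·1 + 1/4·1 = -11/28 ≠ 1 ⇒ order 0.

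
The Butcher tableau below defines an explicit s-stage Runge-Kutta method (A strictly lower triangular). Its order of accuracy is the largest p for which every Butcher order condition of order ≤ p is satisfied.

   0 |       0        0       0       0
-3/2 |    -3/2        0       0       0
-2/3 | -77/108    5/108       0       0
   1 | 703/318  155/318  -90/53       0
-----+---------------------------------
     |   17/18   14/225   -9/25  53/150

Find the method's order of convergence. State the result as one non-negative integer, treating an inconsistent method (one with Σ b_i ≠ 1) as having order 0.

b = (17/18, 14/225, -9/25, 53/150)
c = (0, -3/2, -2/3, 1)
Ac = (0, 0, -5/72, 85/212)
Σ b_i: 17/18·1 + 14/225·1 + (-9/25)·1 + 53/150·1 = 1 ✓
b·c: 14/225·(-3/2) + (-9/25)·(-2/3) + 53/150·1 = 1/2 ✓
b·c²: 14/225·9/4 + (-9/25)·4/9 + 53/150·1 = 1/3 ✓
b·Ac: (-9/25)·(-5/72) + 53/150·85/212 = 1/6 ✓
b·c³: 14/225·(-27/8) + (-9/25)·(-8/27) + 53/150·1 = 1/4 ✓
b·(c∘Ac): (-9/25)·5/108 + 53/150·85/212 = 1/8 ✓
b·Ac²: (-9/25)·5/48 + 53/150·145/424 = 1/12 ✓
b·A²c: 53/150·25/212 = 1/24 ✓; 4 stages ⇒ order 4.

4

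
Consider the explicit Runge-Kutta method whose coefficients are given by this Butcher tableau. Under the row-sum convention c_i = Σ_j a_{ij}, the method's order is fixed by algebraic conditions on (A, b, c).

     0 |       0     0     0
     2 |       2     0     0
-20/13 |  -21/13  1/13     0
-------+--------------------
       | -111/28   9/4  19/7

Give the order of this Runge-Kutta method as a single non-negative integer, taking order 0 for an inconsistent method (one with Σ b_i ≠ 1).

b = (-111/28, 9/4, 19/7)
c = (0, 2, -20/13)
Ac = (0, 0, 2/13)
Σ b_i: (-111/28)·1 + 9/4·1 + 19/7·1 = 1 ✓
b·c: 9/4·2 + 19/7·(-20/13) = 59/182 ≠ 1/2 ⇒ order 1.

1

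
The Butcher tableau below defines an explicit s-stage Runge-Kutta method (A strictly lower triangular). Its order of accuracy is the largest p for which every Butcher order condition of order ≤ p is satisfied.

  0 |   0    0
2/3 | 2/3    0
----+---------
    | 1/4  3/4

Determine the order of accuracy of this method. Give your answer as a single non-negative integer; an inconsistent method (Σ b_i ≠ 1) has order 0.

b = (1/4, 3/4)
c = (0, 2/3)
Σ b_i: 1/4·1 + 3/4·1 = 1 ✓
b·c: 3/4·2/3 = 1/2 ✓; 2 stages ⇒ order 2.

2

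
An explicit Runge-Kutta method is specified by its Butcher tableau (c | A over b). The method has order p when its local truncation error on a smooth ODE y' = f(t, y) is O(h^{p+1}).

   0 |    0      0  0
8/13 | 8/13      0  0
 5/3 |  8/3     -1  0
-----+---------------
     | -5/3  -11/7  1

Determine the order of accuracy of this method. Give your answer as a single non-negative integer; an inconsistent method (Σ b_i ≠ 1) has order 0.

0

b = (-5/3, -11/7, 1)
c = (0, 8/13, 5/3)
Ac = (0, 0, -8/13)
Σ b_i: (-5/3)·1 + (-11/7)·1 + 1·1 = -47/21 ≠ 1 ⇒ order 0.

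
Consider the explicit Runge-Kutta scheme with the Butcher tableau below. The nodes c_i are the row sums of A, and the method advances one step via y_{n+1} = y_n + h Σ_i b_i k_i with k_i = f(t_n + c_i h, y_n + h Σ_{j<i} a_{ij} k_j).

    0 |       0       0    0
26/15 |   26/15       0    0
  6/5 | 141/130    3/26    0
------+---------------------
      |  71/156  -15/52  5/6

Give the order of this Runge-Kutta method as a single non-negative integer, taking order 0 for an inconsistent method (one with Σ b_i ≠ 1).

3

b = (71/156, -15/52, 5/6)
c = (0, 26/15, 6/5)
Ac = (0, 0, 1/5)
Σ b_i: 71/156·1 + (-15/52)·1 + 5/6·1 = 1 ✓
b·c: (-15/52)·26/15 + 5/6·6/5 = 1/2 ✓
b·c²: (-15/52)·676/225 + 5/6·36/25 = 1/3 ✓
b·Ac: 5/6·1/5 = 1/6 ✓; 3 stages ⇒ order 3.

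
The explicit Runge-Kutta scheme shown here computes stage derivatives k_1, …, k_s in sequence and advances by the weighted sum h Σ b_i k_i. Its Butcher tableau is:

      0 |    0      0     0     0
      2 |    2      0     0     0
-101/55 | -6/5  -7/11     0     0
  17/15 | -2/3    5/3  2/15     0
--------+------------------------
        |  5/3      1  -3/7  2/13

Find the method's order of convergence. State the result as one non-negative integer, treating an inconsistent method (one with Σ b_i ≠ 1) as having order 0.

0

b = (5/3, 1, -3/7, 2/13)
c = (0, 2, -101/55, 17/15)
Ac = (0, 0, -14/11, 2548/825)
Σ b_i: 5/3·1 + 1·1 + (-3/7)·1 + 2/13·1 = 653/273 ≠ 1 ⇒ order 0.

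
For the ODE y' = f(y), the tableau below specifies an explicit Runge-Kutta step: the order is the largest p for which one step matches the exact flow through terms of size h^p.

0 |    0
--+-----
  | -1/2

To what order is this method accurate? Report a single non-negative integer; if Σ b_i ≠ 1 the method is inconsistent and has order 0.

0

b = (-1/2)
c = (0)
Σ b_i: (-1/2)·1 = -1/2 ≠ 1 ⇒ order 0.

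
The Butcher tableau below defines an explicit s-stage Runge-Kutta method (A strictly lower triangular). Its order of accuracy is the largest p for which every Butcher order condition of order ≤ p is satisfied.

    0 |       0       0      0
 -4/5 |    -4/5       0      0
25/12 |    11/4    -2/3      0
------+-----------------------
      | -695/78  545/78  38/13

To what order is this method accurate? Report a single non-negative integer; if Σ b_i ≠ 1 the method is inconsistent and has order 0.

2

b = (-695/78, 545/78, 38/13)
c = (0, -4/5, 25/12)
Ac = (0, 0, 8/15)
Σ b_i: (-695/78)·1 + 545/78·1 + 38/13·1 = 1 ✓
b·c: 545/78·(-4/5) + 38/13·25/12 = 1/2 ✓
b·c²: 545/78·16/25 + 38/13·625/144 = 80303/4680 ≠ 1/3 ⇒ order 2.
b·Ac: 38/13·8/15 = 304/195 ≠ 1/6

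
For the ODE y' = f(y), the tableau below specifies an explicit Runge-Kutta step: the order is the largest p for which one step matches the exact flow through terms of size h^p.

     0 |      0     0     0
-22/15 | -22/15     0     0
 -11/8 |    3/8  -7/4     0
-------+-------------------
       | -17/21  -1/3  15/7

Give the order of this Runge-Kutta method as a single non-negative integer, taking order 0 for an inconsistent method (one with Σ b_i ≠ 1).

b = (-17/21, -1/3, 15/7)
c = (0, -22/15, -11/8)
Ac = (0, 0, 77/30)
Σ b_i: (-17/21)·1 + (-1/3)·1 + 15/7·1 = 1 ✓
b·c: (-1/3)·(-22/15) + 15/7·(-11/8) = -6193/2520 ≠ 1/2 ⇒ order 1.

1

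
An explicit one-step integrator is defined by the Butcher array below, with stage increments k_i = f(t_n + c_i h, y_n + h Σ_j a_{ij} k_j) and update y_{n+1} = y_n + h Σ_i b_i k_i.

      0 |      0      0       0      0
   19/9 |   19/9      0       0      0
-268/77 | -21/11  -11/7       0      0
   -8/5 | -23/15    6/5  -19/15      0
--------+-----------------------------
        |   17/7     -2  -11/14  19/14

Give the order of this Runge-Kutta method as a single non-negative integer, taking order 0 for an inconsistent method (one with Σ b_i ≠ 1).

b = (17/7, -2, -11/14, 19/14)
c = (0, 19/9, -268/77, -8/5)
Ac = (0, 0, -209/63, 8018/1155)
Σ b_i: 17/7·1 + (-2)·1 + (-11/14)·1 + 19/14·1 = 1 ✓
b·c: (-2)·19/9 + (-11/14)·(-268/77) + 19/14·(-8/5) = -8068/2205 ≠ 1/2 ⇒ order 1.

1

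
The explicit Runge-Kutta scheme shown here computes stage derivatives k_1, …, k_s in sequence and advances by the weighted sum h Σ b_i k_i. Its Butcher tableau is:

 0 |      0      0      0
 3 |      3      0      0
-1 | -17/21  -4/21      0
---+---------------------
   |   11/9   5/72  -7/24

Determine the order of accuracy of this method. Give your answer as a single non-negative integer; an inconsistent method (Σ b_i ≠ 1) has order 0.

b = (11/9, 5/72, -7/24)
c = (0, 3, -1)
Ac = (0, 0, -4/7)
Σ b_i: 11/9·1 + 5/72·1 + (-7/24)·1 = 1 ✓
b·c: 5/72·3 + (-7/24)·(-1) = 1/2 ✓
b·c²: 5/72·9 + (-7/24)·1 = 1/3 ✓
b·Ac: (-7/24)·(-4/7) = 1/6 ✓; 3 stages ⇒ order 3.

3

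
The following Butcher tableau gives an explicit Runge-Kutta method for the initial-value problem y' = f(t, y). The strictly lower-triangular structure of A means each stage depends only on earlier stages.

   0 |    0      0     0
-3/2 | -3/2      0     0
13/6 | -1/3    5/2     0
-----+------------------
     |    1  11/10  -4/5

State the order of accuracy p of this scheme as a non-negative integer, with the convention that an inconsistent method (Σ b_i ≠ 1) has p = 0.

0

b = (1, 11/10, -4/5)
c = (0, -3/2, 13/6)
Ac = (0, 0, -15/4)
Σ b_i: 1·1 + 11/10·1 + (-4/5)·1 = 13/10 ≠ 1 ⇒ order 0.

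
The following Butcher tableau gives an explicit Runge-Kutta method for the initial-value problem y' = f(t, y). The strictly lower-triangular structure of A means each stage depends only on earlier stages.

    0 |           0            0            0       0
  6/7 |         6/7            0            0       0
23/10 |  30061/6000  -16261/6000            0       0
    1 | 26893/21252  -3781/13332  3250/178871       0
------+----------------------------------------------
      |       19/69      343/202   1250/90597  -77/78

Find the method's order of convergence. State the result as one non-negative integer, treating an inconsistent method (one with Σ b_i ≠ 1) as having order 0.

4

b = (19/69, 343/202, 1250/90597, -77/78)
c = (0, 6/7, 23/10, 1)
Ac = (0, 0, -2323/1000, -31/154)
Σ b_i: 19/69·1 + 343/202·1 + 1250/90597·1 + (-77/78)·1 = 1 ✓
b·c: 343/202·6/7 + 1250/90597·23/10 + (-77/78)·1 = 1/2 ✓
b·c²: 343/202·36/49 + 1250/90597·529/100 + (-77/78)·1 = 1/3 ✓
b·Ac: 1250/90597·(-2323/1000) + (-77/78)·(-31/154) = 1/6 ✓
b·c³: 343/202·216/343 + 1250/90597·12167/1000 + (-77/78)·1 = 1/4 ✓
b·(c∘Ac): 1250/90597·(-53429/10000) + (-77/78)·(-31/154) = 1/8 ✓
b·Ac²: 1250/90597·(-6969/3500) + (-77/78)·(-11/98) = 1/12 ✓
b·A²c: (-77/78)·(-13/308) = 1/24 ✓; 4 stages ⇒ order 4.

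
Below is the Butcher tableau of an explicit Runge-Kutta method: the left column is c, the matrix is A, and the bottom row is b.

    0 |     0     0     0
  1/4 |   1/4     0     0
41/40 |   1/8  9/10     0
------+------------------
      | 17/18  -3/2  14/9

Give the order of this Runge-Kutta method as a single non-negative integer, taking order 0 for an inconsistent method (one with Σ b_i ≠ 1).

1

b = (17/18, -3/2, 14/9)
c = (0, 1/4, 41/40)
Ac = (0, 0, 9/40)
Σ b_i: 17/18·1 + (-3/2)·1 + 14/9·1 = 1 ✓
b·c: (-3/2)·1/4 + 14/9·41/40 = 439/360 ≠ 1/2 ⇒ order 1.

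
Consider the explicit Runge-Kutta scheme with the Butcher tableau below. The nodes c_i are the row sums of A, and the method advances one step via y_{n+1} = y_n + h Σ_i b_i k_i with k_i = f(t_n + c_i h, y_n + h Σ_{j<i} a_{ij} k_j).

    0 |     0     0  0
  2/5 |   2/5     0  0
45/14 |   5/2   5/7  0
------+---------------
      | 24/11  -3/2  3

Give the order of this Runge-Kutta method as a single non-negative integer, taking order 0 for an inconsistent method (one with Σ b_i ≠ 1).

0

b = (24/11, -3/2, 3)
c = (0, 2/5, 45/14)
Ac = (0, 0, 2/7)
Σ b_i: 24/11·1 + (-3/2)·1 + 3·1 = 81/22 ≠ 1 ⇒ order 0.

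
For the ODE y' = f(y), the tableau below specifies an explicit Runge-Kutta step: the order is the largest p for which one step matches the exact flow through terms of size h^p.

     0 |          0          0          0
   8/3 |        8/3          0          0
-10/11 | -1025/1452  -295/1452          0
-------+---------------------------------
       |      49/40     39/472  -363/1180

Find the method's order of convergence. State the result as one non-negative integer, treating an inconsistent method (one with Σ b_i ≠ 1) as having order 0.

b = (49/40, 39/472, -363/1180)
c = (0, 8/3, -10/11)
Ac = (0, 0, -590/1089)
Σ b_i: 49/40·1 + 39/472·1 + (-363/1180)·1 = 1 ✓
b·c: 39/472·8/3 + (-363/1180)·(-10/11) = 1/2 ✓
b·c²: 39/472·64/9 + (-363/1180)·100/121 = 1/3 ✓
b·Ac: (-363/1180)·(-590/1089) = 1/6 ✓; 3 stages ⇒ order 3.

3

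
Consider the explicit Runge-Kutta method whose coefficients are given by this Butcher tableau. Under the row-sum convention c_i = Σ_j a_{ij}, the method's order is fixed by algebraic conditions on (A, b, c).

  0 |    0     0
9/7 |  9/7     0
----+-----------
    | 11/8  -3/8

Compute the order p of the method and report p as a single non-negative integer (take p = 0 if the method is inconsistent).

b = (11/8, -3/8)
c = (0, 9/7)
Σ b_i: 11/8·1 + (-3/8)·1 = 1 ✓
b·c: (-3/8)·9/7 = -27/56 ≠ 1/2 ⇒ order 1.

1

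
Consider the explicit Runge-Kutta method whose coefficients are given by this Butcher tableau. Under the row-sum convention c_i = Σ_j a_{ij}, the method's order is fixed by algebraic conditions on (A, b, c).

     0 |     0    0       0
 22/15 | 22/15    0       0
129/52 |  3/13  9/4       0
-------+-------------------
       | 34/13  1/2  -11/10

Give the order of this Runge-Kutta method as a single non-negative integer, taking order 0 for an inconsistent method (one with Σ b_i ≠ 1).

0

b = (34/13, 1/2, -11/10)
c = (0, 22/15, 129/52)
Ac = (0, 0, 33/10)
Σ b_i: 34/13·1 + 1/2·1 + (-11/10)·1 = 131/65 ≠ 1 ⇒ order 0.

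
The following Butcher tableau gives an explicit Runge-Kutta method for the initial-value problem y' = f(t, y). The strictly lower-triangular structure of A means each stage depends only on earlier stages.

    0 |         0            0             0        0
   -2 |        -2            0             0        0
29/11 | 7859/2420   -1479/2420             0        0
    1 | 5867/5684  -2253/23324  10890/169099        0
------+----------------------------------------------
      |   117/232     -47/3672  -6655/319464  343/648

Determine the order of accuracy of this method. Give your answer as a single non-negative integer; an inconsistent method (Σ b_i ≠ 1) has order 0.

4

b = (117/232, -47/3672, -6655/319464, 343/648)
c = (0, -2, 29/11, 1)
Ac = (0, 0, 1479/1210, 249/686)
Σ b_i: 117/232·1 + (-47/3672)·1 + (-6655/319464)·1 + 343/648·1 = 1 ✓
b·c: (-47/3672)·(-2) + (-6655/319464)·29/11 + 343/648·1 = 1/2 ✓
b·c²: (-47/3672)·4 + (-6655/319464)·841/121 + 343/648·1 = 1/3 ✓
b·Ac: (-6655/319464)·1479/1210 + 343/648·249/686 = 1/6 ✓
b·c³: (-47/3672)·(-8) + (-6655/319464)·24389/1331 + 343/648·1 = 1/4 ✓
b·(c∘Ac): (-6655/319464)·42891/13310 + 343/648·249/686 = 1/8 ✓
b·Ac²: (-6655/319464)·(-1479/605) + 343/648·3/49 = 1/12 ✓
b·A²c: 343/648·27/343 = 1/24 ✓; 4 stages ⇒ order 4.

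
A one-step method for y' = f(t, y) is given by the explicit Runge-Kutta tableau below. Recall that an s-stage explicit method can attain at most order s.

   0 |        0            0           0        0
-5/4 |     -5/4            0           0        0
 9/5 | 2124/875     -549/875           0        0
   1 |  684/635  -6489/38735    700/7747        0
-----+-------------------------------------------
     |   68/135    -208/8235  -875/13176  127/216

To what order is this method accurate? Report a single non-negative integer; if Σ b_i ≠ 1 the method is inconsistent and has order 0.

4

b = (68/135, -208/8235, -875/13176, 127/216)
c = (0, -5/4, 9/5, 1)
Ac = (0, 0, 549/700, 189/508)
Σ b_i: 68/135·1 + (-208/8235)·1 + (-875/13176)·1 + 127/216·1 = 1 ✓
b·c: (-208/8235)·(-5/4) + (-875/13176)·9/5 + 127/216·1 = 1/2 ✓
b·c²: (-208/8235)·25/16 + (-875/13176)·81/25 + 127/216·1 = 1/3 ✓
b·Ac: (-875/13176)·549/700 + 127/216·189/508 = 1/6 ✓
b·c³: (-208/8235)·(-125/64) + (-875/13176)·729/125 + 127/216·1 = 1/4 ✓
b·(c∘Ac): (-875/13176)·4941/3500 + 127/216·189/508 = 1/8 ✓
b·Ac²: (-875/13176)·(-549/560) + 127/216·63/2032 = 1/12 ✓
b·A²c: 127/216·9/127 = 1/24 ✓; 4 stages ⇒ order 4.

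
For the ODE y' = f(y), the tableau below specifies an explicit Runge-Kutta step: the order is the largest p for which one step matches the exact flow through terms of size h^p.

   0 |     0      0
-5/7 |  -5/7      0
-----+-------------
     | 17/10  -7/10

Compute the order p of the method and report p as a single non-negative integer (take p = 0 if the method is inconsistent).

b = (17/10, -7/10)
c = (0, -5/7)
Σ b_i: 17/10·1 + (-7/10)·1 = 1 ✓
b·c: (-7/10)·(-5/7) = 1/2 ✓; 2 stages ⇒ order 2.

2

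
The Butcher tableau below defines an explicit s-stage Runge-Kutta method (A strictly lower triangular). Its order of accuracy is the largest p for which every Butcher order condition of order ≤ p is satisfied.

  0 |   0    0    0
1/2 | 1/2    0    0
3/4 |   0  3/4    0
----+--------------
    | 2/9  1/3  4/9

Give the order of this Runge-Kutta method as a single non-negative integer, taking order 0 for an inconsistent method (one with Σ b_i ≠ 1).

3

b = (2/9, 1/3, 4/9)
c = (0, 1/2, 3/4)
Ac = (0, 0, 3/8)
Σ b_i: 2/9·1 + 1/3·1 + 4/9·1 = 1 ✓
b·c: 1/3·1/2 + 4/9·3/4 = 1/2 ✓
b·c²: 1/3·1/4 + 4/9·9/16 = 1/3 ✓
b·Ac: 4/9·3/8 = 1/6 ✓; 3 stages ⇒ order 3.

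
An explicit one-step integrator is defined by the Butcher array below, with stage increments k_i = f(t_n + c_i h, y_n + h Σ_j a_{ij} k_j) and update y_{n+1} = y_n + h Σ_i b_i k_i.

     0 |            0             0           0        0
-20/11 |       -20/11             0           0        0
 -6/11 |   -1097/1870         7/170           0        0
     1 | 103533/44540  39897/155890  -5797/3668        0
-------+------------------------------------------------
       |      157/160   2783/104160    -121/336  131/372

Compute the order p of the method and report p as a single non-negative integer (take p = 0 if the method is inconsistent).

b = (157/160, 2783/104160, -121/336, 131/372)
c = (0, -20/11, -6/11, 1)
Ac = (0, 0, -14/187, 1767/4454)
Σ b_i: 157/160·1 + 2783/104160·1 + (-121/336)·1 + 131/372·1 = 1 ✓
b·c: 2783/104160·(-20/11) + (-121/336)·(-6/11) + 131/372·1 = 1/2 ✓
b·c²: 2783/104160·400/121 + (-121/336)·36/121 + 131/372·1 = 1/3 ✓
b·Ac: (-121/336)·(-14/187) + 131/372·1767/4454 = 1/6 ✓
b·c³: 2783/104160·(-8000/1331) + (-121/336)·(-216/1331) + 131/372·1 = 1/4 ✓
b·(c∘Ac): (-121/336)·84/2057 + 131/372·1767/4454 = 1/8 ✓
b·Ac²: (-121/336)·280/2057 + 131/372·837/2227 = 1/12 ✓
b·A²c: 131/372·31/262 = 1/24 ✓; 4 stages ⇒ order 4.

4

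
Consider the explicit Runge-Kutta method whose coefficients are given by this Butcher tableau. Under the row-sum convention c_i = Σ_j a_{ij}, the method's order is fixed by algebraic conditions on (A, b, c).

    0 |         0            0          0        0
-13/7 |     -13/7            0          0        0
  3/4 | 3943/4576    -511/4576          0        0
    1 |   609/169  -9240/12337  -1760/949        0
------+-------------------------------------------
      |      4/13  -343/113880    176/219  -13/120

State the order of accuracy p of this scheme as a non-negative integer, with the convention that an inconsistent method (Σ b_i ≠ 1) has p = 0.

4

b = (4/13, -343/113880, 176/219, -13/120)
c = (0, -13/7, 3/4, 1)
Ac = (0, 0, 73/352, 0)
Σ b_i: 4/13·1 + (-343/113880)·1 + 176/219·1 + (-13/120)·1 = 1 ✓
b·c: (-343/113880)·(-13/7) + 176/219·3/4 + (-13/120)·1 = 1/2 ✓
b·c²: (-343/113880)·169/49 + 176/219·9/16 + (-13/120)·1 = 1/3 ✓
b·Ac: 176/219·73/352 = 1/6 ✓
b·c³: (-343/113880)·(-2197/343) + 176/219·27/64 + (-13/120)·1 = 1/4 ✓
b·(c∘Ac): 176/219·219/1408 = 1/8 ✓
b·Ac²: 176/219·(-949/2464) + (-13/120)·(-330/91) = 1/12 ✓
b·A²c: (-13/120)·(-5/13) = 1/24 ✓; 4 stages ⇒ order 4.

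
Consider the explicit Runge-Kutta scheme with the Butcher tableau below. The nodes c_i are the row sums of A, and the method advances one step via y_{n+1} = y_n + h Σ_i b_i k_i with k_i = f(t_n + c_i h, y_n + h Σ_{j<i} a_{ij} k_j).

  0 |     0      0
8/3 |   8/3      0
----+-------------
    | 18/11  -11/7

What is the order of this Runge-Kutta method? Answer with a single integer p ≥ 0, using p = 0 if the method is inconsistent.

b = (18/11, -11/7)
c = (0, 8/3)
Σ b_i: 18/11·1 + (-11/7)·1 = 5/77 ≠ 1 ⇒ order 0.

0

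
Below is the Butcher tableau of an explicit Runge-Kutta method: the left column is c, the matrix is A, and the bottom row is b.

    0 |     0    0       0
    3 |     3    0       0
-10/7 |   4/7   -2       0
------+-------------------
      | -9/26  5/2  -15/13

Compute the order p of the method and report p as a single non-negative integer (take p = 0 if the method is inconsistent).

1

b = (-9/26, 5/2, -15/13)
c = (0, 3, -10/7)
Ac = (0, 0, -6)
Σ b_i: (-9/26)·1 + 5/2·1 + (-15/13)·1 = 1 ✓
b·c: 5/2·3 + (-15/13)·(-10/7) = 1665/182 ≠ 1/2 ⇒ order 1.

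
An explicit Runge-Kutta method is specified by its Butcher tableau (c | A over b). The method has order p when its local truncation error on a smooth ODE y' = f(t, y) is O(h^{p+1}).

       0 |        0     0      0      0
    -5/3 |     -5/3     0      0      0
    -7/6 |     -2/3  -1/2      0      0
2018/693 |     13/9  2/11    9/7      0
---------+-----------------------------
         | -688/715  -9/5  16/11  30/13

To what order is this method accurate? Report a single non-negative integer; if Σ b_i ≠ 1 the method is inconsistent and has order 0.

b = (-688/715, -9/5, 16/11, 30/13)
c = (0, -5/3, -7/6, 2018/693)
Ac = (0, 0, 5/6, -119/66)
Σ b_i: (-688/715)·1 + (-9/5)·1 + 16/11·1 + 30/13·1 = 1 ✓
b·c: (-9/5)·(-5/3) + 16/11·(-7/6) + 30/13·2018/693 = 8031/1001 ≠ 1/2 ⇒ order 1.

1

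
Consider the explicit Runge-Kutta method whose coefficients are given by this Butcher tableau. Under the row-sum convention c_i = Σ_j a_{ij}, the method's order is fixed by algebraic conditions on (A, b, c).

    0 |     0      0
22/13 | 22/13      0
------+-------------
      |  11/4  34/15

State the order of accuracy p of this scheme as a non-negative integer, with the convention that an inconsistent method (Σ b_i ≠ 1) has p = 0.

b = (11/4, 34/15)
c = (0, 22/13)
Σ b_i: 11/4·1 + 34/15·1 = 301/60 ≠ 1 ⇒ order 0.

0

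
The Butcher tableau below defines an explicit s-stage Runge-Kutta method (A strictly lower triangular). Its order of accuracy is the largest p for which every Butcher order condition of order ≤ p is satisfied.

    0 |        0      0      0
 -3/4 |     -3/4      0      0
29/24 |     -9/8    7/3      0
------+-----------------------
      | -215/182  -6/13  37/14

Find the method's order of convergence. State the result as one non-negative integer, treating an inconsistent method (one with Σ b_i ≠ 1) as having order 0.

1

b = (-215/182, -6/13, 37/14)
c = (0, -3/4, 29/24)
Ac = (0, 0, -7/4)
Σ b_i: (-215/182)·1 + (-6/13)·1 + 37/14·1 = 1 ✓
b·c: (-6/13)·(-3/4) + 37/14·29/24 = 15461/4368 ≠ 1/2 ⇒ order 1.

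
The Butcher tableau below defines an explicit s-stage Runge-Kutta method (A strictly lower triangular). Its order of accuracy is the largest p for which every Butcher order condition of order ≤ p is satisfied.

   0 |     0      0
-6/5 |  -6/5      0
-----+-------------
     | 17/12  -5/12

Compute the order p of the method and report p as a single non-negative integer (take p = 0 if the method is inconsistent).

2

b = (17/12, -5/12)
c = (0, -6/5)
Σ b_i: 17/12·1 + (-5/12)·1 = 1 ✓
b·c: (-5/12)·(-6/5) = 1/2 ✓; 2 stages ⇒ order 2.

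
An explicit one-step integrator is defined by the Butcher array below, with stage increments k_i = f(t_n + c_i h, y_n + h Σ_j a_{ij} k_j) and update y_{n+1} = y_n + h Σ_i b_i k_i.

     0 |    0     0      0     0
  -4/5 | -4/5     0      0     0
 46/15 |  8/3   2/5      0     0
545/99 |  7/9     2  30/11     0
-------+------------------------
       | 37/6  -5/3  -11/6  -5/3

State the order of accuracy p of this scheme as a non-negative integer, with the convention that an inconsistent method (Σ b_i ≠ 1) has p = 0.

b = (37/6, -5/3, -11/6, -5/3)
c = (0, -4/5, 46/15, 545/99)
Ac = (0, 0, -8/25, 372/55)
Σ b_i: 37/6·1 + (-5/3)·1 + (-11/6)·1 + (-5/3)·1 = 1 ✓
b·c: (-5/3)·(-4/5) + (-11/6)·46/15 + (-5/3)·545/99 = -19994/1485 ≠ 1/2 ⇒ order 1.

1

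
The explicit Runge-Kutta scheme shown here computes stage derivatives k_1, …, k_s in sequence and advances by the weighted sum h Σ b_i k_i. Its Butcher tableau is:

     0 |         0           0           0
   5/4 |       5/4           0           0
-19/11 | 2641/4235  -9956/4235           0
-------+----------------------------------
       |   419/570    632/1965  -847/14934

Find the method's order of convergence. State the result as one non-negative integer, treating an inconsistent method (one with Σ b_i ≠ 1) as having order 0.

3

b = (419/570, 632/1965, -847/14934)
c = (0, 5/4, -19/11)
Ac = (0, 0, -2489/847)
Σ b_i: 419/570·1 + 632/1965·1 + (-847/14934)·1 = 1 ✓
b·c: 632/1965·5/4 + (-847/14934)·(-19/11) = 1/2 ✓
b·c²: 632/1965·25/16 + (-847/14934)·361/121 = 1/3 ✓
b·Ac: (-847/14934)·(-2489/847) = 1/6 ✓; 3 stages ⇒ order 3.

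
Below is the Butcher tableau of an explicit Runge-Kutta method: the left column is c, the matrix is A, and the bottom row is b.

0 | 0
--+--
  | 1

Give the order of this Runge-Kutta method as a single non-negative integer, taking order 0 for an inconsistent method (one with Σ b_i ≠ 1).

1

b = (1)
c = (0)
Σ b_i: 1·1 = 1 ✓; 1 stage ⇒ order 1.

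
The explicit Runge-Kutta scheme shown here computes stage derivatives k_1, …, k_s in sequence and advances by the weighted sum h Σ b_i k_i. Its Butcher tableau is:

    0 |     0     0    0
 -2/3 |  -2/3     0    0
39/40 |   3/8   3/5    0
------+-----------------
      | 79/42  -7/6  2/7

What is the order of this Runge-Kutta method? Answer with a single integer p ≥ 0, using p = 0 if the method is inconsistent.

b = (79/42, -7/6, 2/7)
c = (0, -2/3, 39/40)
Ac = (0, 0, -2/5)
Σ b_i: 79/42·1 + (-7/6)·1 + 2/7·1 = 1 ✓
b·c: (-7/6)·(-2/3) + 2/7·39/40 = 1331/1260 ≠ 1/2 ⇒ order 1.

1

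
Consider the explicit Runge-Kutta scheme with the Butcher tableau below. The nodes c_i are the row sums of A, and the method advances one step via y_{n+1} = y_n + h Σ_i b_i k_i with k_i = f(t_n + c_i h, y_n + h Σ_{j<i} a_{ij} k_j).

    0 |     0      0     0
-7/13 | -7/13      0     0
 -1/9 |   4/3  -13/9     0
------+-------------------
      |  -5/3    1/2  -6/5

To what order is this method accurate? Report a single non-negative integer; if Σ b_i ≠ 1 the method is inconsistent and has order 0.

b = (-5/3, 1/2, -6/5)
c = (0, -7/13, -1/9)
Ac = (0, 0, 7/9)
Σ b_i: (-5/3)·1 + 1/2·1 + (-6/5)·1 = -71/30 ≠ 1 ⇒ order 0.

0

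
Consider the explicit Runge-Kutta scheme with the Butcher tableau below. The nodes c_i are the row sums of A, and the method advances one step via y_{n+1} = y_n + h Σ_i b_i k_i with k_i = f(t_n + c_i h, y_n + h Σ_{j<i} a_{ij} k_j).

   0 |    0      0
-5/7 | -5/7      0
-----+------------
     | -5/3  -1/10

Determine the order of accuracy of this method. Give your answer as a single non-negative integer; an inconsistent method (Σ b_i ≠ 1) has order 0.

0

b = (-5/3, -1/10)
c = (0, -5/7)
Σ b_i: (-5/3)·1 + (-1/10)·1 = -53/30 ≠ 1 ⇒ order 0.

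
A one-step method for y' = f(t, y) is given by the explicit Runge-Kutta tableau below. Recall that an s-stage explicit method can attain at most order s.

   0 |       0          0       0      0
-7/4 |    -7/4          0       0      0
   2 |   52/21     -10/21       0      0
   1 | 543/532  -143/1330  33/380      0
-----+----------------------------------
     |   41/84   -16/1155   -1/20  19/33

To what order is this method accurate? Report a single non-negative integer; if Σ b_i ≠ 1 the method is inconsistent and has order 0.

4

b = (41/84, -16/1155, -1/20, 19/33)
c = (0, -7/4, 2, 1)
Ac = (0, 0, 5/6, 55/152)
Σ b_i: 41/84·1 + (-16/1155)·1 + (-1/20)·1 + 19/33·1 = 1 ✓
b·c: (-16/1155)·(-7/4) + (-1/20)·2 + 19/33·1 = 1/2 ✓
b·c²: (-16/1155)·49/16 + (-1/20)·4 + 19/33·1 = 1/3 ✓
b·Ac: (-1/20)·5/6 + 19/33·55/152 = 1/6 ✓
b·c³: (-16/1155)·(-343/64) + (-1/20)·8 + 19/33·1 = 1/4 ✓
b·(c∘Ac): (-1/20)·5/3 + 19/33·55/152 = 1/8 ✓
b·Ac²: (-1/20)·(-35/24) + 19/33·11/608 = 1/12 ✓
b·A²c: 19/33·11/152 = 1/24 ✓; 4 stages ⇒ order 4.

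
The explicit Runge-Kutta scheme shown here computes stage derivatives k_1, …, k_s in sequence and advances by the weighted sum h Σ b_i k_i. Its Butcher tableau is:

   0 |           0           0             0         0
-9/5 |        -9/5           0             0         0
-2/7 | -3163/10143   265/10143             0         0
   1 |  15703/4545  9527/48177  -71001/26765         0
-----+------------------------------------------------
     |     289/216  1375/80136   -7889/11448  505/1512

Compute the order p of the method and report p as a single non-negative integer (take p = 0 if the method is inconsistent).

b = (289/216, 1375/80136, -7889/11448, 505/1512)
c = (0, -9/5, -2/7, 1)
Ac = (0, 0, -53/1127, 203/505)
Σ b_i: 289/216·1 + 1375/80136·1 + (-7889/11448)·1 + 505/1512·1 = 1 ✓
b·c: 1375/80136·(-9/5) + (-7889/11448)·(-2/7) + 505/1512·1 = 1/2 ✓
b·c²: 1375/80136·81/25 + (-7889/11448)·4/49 + 505/1512·1 = 1/3 ✓
b·Ac: (-7889/11448)·(-53/1127) + 505/1512·203/505 = 1/6 ✓
b·c³: 1375/80136·(-729/125) + (-7889/11448)·(-8/343) + 505/1512·1 = 1/4 ✓
b·(c∘Ac): (-7889/11448)·106/7889 + 505/1512·203/505 = 1/8 ✓
b·Ac²: (-7889/11448)·477/5635 + 505/1512·1071/2525 = 1/12 ✓
b·A²c: 505/1512·63/505 = 1/24 ✓; 4 stages ⇒ order 4.

4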